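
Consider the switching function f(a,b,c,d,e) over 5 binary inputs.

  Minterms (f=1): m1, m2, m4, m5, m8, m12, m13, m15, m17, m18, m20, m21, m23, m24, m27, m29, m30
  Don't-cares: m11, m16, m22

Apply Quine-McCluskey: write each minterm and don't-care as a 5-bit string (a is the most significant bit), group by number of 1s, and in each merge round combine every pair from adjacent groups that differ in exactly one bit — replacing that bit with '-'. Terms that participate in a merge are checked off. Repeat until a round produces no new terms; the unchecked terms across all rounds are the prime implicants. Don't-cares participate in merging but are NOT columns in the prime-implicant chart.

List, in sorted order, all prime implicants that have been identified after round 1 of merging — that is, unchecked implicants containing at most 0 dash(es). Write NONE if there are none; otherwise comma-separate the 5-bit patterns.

[col 0] 00001*, 00010*, 00100*, 00101*, 01000*, 01011*, 01100*, 01101*, 01111*, 10000*, 10001*, 10010*, 10100*, 10101*, 10110*, 10111*, 11000*, 11011*, 11101*, 11110*
[col 1] -0001*, -0010, -0100*, -0101*, -1000, -1011, -1101*, 0-100*, 0-101*, 00-01*, 0010-*, 01-00, 01-11, 011-1, 0110-*, 1-000, 1-101*, 1-110, 10-00*, 10-01*, 10-10*, 100-0*, 1000-*, 101-0*, 101-1*, 1010-*, 1011-*
[col 2] --101, -0-01, -010-, 0-10-, 10--0, 10-0-, 101--
Prime implicants: --101, -0-01, -0010, -010-, -1000, -1011, 0-10-, 01-00, 01-11, 011-1, 1-000, 1-110, 10--0, 10-0-, 101--

NONE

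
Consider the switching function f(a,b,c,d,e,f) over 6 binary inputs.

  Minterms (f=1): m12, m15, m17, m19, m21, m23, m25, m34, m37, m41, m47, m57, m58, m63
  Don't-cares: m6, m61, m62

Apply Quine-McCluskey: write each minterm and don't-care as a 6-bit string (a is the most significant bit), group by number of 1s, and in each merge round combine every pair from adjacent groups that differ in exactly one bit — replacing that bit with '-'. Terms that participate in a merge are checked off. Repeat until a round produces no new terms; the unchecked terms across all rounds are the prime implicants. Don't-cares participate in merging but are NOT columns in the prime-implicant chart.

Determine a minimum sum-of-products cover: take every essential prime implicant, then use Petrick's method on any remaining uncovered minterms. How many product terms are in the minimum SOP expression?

9

size-2^0 implicants → 000110  001100  001111(✓)  010001(✓)  010011(✓)  010101(✓)  010111(✓)  011001(✓)  100010  100101  101001(✓)  101111(✓)  111001(✓)  111010(✓)  111101(✓)  111110(✓)  111111(✓)
size-2^1 implicants → -01111  -11001  01-001  010-01(✓)  010-11(✓)  0100-1(✓)  0101-1(✓)  1-1001  1-1111  111-01  111-10  1111-1  11111-
size-2^2 implicants → 010--1
Unchecked terms (primes): -01111, -11001, 000110, 001100, 01-001, 010--1, 1-1001, 1-1111, 100010, 100101, 111-01, 111-10, 1111-1, 11111-
Minterm coverage:
  m12 ⊆ 001100 [E]
  m15 ⊆ -01111 [E]
  m17 ⊆ 01-001,010--1
  m19 ⊆ 010--1 [E]
  m21 ⊆ 010--1 [E]
  m23 ⊆ 010--1 [E]
  m25 ⊆ -11001,01-001
  m34 ⊆ 100010 [E]
  m37 ⊆ 100101 [E]
  m41 ⊆ 1-1001 [E]
  m47 ⊆ -01111,1-1111
  m57 ⊆ -11001,1-1001,111-01
  m58 ⊆ 111-10 [E]
  m63 ⊆ 1-1111,1111-1,11111-
E = {-01111, 001100, 010--1, 1-1001, 100010, 100101, 111-10}
Petrick residual → -11001, 1-1111
Cover = b'cdef + bcd'e'f + a'b'cde'f' + a'bc'f + acd'e'f + acdef + ab'c'd'ef' + ab'c'de'f + abcef'  |cover|=9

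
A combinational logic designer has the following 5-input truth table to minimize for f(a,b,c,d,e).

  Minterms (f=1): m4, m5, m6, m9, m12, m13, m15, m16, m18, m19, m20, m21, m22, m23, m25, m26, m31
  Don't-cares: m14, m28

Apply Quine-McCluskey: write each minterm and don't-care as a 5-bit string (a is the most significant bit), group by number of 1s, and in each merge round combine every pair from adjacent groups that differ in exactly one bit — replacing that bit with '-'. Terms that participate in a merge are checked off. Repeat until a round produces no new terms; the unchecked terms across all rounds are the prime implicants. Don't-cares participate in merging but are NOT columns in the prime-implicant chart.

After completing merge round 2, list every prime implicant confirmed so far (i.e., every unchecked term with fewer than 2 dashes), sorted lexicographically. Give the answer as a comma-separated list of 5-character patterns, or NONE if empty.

size-2^0 implicants → 00100(✓)  00101(✓)  00110(✓)  01001(✓)  01100(✓)  01101(✓)  01110(✓)  01111(✓)  10000(✓)  10010(✓)  10011(✓)  10100(✓)  10101(✓)  10110(✓)  10111(✓)  11001(✓)  11010(✓)  11100(✓)  11111(✓)
size-2^1 implicants → -0100(✓)  -0101(✓)  -0110(✓)  -1001  -1100(✓)  -1111  0-100(✓)  0-101(✓)  0-110(✓)  001-0(✓)  0010-(✓)  01-01  011-0(✓)  011-1(✓)  0110-(✓)  0111-(✓)  1-010  1-100(✓)  1-111  10-00(✓)  10-10(✓)  10-11(✓)  100-0(✓)  1001-(✓)  101-0(✓)  101-1(✓)  1010-(✓)  1011-(✓)
size-2^2 implicants → --100  -01-0  -010-  0-1-0  0-10-  011--  10--0  10-1-  101--
Unchecked terms (primes): --100, -01-0, -010-, -1001, -1111, 0-1-0, 0-10-, 01-01, 011--, 1-010, 1-111, 10--0, 10-1-, 101--

-1001, -1111, 01-01, 1-010, 1-111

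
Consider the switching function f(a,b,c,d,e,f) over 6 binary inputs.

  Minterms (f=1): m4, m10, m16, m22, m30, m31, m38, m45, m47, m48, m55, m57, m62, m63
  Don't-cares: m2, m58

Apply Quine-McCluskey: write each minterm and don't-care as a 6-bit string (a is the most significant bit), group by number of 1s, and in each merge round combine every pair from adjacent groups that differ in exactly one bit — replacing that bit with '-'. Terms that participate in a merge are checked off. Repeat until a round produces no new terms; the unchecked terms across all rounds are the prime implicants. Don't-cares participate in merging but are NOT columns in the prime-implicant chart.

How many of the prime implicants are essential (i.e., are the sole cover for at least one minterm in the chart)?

9

size-2^0 implicants → 000010(✓)  000100  001010(✓)  010000(✓)  010110(✓)  011110(✓)  011111(✓)  100110  101101(✓)  101111(✓)  110000(✓)  110111(✓)  111001  111010(✓)  111110(✓)  111111(✓)
size-2^1 implicants → -10000  -11110(✓)  -11111(✓)  00-010  01-110  01111-(✓)  1-1111  1011-1  11-111  111-10  11111-(✓)
size-2^2 implicants → -1111-
Unchecked terms (primes): -10000, -1111-, 00-010, 000100, 01-110, 1-1111, 100110, 1011-1, 11-111, 111-10, 111001
Minterm coverage:
  m4 ⊆ 000100 [E]
  m10 ⊆ 00-010 [E]
  m16 ⊆ -10000 [E]
  m22 ⊆ 01-110 [E]
  m30 ⊆ -1111-,01-110
  m31 ⊆ -1111- [E]
  m38 ⊆ 100110 [E]
  m45 ⊆ 1011-1 [E]
  m47 ⊆ 1-1111,1011-1
  m48 ⊆ -10000 [E]
  m55 ⊆ 11-111 [E]
  m57 ⊆ 111001 [E]
  m62 ⊆ -1111-,111-10
  m63 ⊆ -1111-,1-1111,11-111
E = {-10000, -1111-, 00-010, 000100, 01-110, 100110, 1011-1, 11-111, 111001}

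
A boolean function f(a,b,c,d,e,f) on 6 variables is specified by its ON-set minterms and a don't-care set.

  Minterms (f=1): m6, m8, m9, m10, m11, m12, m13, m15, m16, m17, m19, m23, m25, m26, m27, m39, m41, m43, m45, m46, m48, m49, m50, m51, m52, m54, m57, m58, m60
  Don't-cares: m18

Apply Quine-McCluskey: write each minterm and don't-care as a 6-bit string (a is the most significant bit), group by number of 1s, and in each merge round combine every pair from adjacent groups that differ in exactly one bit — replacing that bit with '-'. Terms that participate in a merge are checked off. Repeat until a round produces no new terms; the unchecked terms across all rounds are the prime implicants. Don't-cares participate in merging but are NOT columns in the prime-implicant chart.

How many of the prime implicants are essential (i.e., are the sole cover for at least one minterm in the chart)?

Round 0: 000110 001000✓ 001001✓ 001010✓ 001011✓ 001100✓ 001101✓ 001111✓ 010000✓ 010001✓ 010010✓ 010011✓ 010111✓ 011001✓ 011010✓ 011011✓ 100111 101001✓ 101011✓ 101101✓ 101110 110000✓ 110001✓ 110010✓ 110011✓ 110100✓ 110110✓ 111001✓ 111010✓ 111100✓
Round 1: -01001✓ -01011✓ -01101✓ -10000✓ -10001✓ -10010✓ -10011✓ -11001✓ -11010✓ 0-1001✓ 0-1010✓ 0-1011✓ 001-00✓ 001-01✓ 001-11✓ 0010-0✓ 0010-1✓ 00100-✓ 00101-✓ 0011-1✓ 00110-✓ 01-001✓ 01-010✓ 01-011✓ 010-11 0100-0✓ 0100-1✓ 01000-✓ 01001-✓ 0110-1✓ 01101-✓ 1-1001✓ 101-01✓ 1010-1✓ 11-001✓ 11-010✓ 11-100 110-00✓ 110-10✓ 1100-0✓ 1100-1✓ 11000-✓ 11001-✓ 1101-0✓
Round 2: --1001 -01-01 -010-1 -1-001 -1-010 -100-0✓ -100-1✓ -1000-✓ -1001-✓ 0-10-1 0-101- 001--1 001-0- 0010-- 01-0-1 01-01- 0100--✓ 110--0 1100--✓
Round 3: -100--
PIs = {--1001, -01-01, -010-1, -1-001, -1-010, -100--, 0-10-1, 0-101-, 000110, 001--1, 001-0-, 0010--, 01-0-1, 01-01-, 010-11, 100111, 101110, 11-100, 110--0}
Coverage chart:
  m6: 000110 ←essential
  m8: 001-0-,0010--
  m9: --1001,-01-01,-010-1,0-10-1,001--1,001-0-,0010--
  m10: 0-101-,0010--
  m11: -010-1,0-10-1,0-101-,001--1,0010--
  m12: 001-0- ←essential
  m13: -01-01,001--1,001-0-
  m15: 001--1 ←essential
  m16: -100-- ←essential
  m17: -1-001,-100--,01-0-1
  m19: -100--,01-0-1,01-01-,010-11
  m23: 010-11 ←essential
  m25: --1001,-1-001,0-10-1,01-0-1
  m26: -1-010,0-101-,01-01-
  m27: 0-10-1,0-101-,01-0-1,01-01-
  m39: 100111 ←essential
  m41: --1001,-01-01,-010-1
  m43: -010-1 ←essential
  m45: -01-01 ←essential
  m46: 101110 ←essential
  m48: -100--,110--0
  m49: -1-001,-100--
  m50: -1-010,-100--,110--0
  m51: -100-- ←essential
  m52: 11-100,110--0
  m54: 110--0 ←essential
  m57: --1001,-1-001
  m58: -1-010 ←essential
  m60: 11-100 ←essential
Essential: -01-01, -010-1, -1-010, -100--, 000110, 001--1, 001-0-, 010-11, 100111, 101110, 11-100, 110--0

12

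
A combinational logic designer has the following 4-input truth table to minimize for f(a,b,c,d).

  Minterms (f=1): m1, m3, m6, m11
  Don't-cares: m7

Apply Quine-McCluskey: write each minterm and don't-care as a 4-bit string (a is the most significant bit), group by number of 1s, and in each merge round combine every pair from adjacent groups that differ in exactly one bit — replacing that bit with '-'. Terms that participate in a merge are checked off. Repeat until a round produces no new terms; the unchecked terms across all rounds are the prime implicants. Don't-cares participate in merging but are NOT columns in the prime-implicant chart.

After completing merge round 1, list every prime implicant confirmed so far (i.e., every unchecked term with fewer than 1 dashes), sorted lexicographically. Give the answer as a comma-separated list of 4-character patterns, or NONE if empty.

NONE

Round 0: 0001✓ 0011✓ 0110✓ 0111✓ 1011✓
Round 1: -011 0-11 00-1 011-
PIs = {-011, 0-11, 00-1, 011-}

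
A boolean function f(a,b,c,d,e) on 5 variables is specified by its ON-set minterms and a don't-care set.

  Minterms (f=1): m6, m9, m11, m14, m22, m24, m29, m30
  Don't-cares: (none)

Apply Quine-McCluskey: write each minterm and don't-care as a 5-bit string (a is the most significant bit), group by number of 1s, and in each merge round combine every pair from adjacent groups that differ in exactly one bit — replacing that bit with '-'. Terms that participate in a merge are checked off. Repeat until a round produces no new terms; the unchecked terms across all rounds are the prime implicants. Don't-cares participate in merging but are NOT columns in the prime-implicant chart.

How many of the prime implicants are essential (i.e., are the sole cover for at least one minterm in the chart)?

[col 0] 00110*, 01001*, 01011*, 01110*, 10110*, 11000, 11101, 11110*
[col 1] -0110*, -1110*, 0-110*, 010-1, 1-110*
[col 2] --110
Prime implicants: --110, 010-1, 11000, 11101
PI chart (minterm → PIs covering it):
  6 | --110  (sole → essential)
  9 | 010-1  (sole → essential)
  11 | 010-1  (sole → essential)
  14 | --110  (sole → essential)
  22 | --110  (sole → essential)
  24 | 11000  (sole → essential)
  29 | 11101  (sole → essential)
  30 | --110  (sole → essential)
Essential prime implicants: --110, 010-1, 11000, 11101

4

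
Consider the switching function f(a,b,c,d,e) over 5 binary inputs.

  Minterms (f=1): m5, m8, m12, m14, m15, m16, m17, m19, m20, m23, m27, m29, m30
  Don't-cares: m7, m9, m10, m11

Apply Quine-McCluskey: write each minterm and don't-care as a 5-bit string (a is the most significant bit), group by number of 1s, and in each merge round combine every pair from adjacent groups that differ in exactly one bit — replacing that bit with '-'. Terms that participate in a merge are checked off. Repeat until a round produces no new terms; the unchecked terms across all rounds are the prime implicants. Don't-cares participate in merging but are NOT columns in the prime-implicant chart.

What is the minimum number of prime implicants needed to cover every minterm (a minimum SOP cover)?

[col 0] 00101*, 00111*, 01000*, 01001*, 01010*, 01011*, 01100*, 01110*, 01111*, 10000*, 10001*, 10011*, 10100*, 10111*, 11011*, 11101, 11110*
[col 1] -0111, -1011, -1110, 0-111, 001-1, 01-00*, 01-10*, 01-11*, 010-0*, 010-1*, 0100-*, 0101-*, 011-0*, 0111-*, 1-011, 10-00, 10-11, 100-1, 1000-
[col 2] 01--0, 01-1-, 010--
Prime implicants: -0111, -1011, -1110, 0-111, 001-1, 01--0, 01-1-, 010--, 1-011, 10-00, 10-11, 100-1, 1000-, 11101
PI chart (minterm → PIs covering it):
  5 | 001-1  (sole → essential)
  8 | 01--0,010--
  12 | 01--0  (sole → essential)
  14 | -1110,01--0,01-1-
  15 | 0-111,01-1-
  16 | 10-00,1000-
  17 | 100-1,1000-
  19 | 1-011,10-11,100-1
  20 | 10-00  (sole → essential)
  23 | -0111,10-11
  27 | -1011,1-011
  29 | 11101  (sole → essential)
  30 | -1110  (sole → essential)
Essential prime implicants: -1110, 001-1, 01--0, 10-00, 11101
Petrick residual → -0111, -1011, 0-111, 100-1
Minimum SOP uses 9 PIs: b'cde + bc'de + bcde' + a'cde + a'b'ce + a'be' + ab'd'e' + ab'c'e + abcd'e

9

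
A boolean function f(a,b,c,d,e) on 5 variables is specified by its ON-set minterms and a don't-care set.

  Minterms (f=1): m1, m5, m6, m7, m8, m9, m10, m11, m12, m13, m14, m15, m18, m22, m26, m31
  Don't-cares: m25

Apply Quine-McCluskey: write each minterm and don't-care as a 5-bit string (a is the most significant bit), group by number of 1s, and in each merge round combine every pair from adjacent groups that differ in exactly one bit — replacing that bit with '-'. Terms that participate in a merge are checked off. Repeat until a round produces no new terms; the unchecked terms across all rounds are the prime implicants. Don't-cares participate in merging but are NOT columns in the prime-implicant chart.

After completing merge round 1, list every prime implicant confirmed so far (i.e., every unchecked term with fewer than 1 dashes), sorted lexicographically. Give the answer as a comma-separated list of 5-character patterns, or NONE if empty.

NONE

[col 0] 00001*, 00101*, 00110*, 00111*, 01000*, 01001*, 01010*, 01011*, 01100*, 01101*, 01110*, 01111*, 10010*, 10110*, 11001*, 11010*, 11111*
[col 1] -0110, -1001, -1010, -1111, 0-001*, 0-101*, 0-110*, 0-111*, 00-01*, 001-1*, 0011-*, 01-00*, 01-01*, 01-10*, 01-11*, 010-0*, 010-1*, 0100-*, 0101-*, 011-0*, 011-1*, 0110-*, 0111-*, 1-010, 10-10
[col 2] 0--01, 0-1-1, 0-11-, 01--0*, 01--1*, 01-0-*, 01-1-*, 010--*, 011--*
[col 3] 01---
Prime implicants: -0110, -1001, -1010, -1111, 0--01, 0-1-1, 0-11-, 01---, 1-010, 10-10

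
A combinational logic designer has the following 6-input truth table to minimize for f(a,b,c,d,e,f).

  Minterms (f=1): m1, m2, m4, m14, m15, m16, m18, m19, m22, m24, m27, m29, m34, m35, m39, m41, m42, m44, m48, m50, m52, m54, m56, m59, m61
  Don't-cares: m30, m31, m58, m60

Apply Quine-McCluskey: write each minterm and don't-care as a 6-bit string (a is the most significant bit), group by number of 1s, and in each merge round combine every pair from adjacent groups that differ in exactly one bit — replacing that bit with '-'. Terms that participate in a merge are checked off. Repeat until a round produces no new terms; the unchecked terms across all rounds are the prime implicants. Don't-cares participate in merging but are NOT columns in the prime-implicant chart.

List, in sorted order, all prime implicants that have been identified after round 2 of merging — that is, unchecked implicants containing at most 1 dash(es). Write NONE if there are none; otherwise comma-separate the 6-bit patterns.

-11011, -11101, 000001, 000100, 01-011, 01-110, 01001-, 011-11, 0111-1, 1-1100, 100-11, 10001-, 101001, 11101-, 11110-

size-2^0 implicants → 000001  000010(✓)  000100  001110(✓)  001111(✓)  010000(✓)  010010(✓)  010011(✓)  010110(✓)  011000(✓)  011011(✓)  011101(✓)  011110(✓)  011111(✓)  100010(✓)  100011(✓)  100111(✓)  101001  101010(✓)  101100(✓)  110000(✓)  110010(✓)  110100(✓)  110110(✓)  111000(✓)  111010(✓)  111011(✓)  111100(✓)  111101(✓)
size-2^1 implicants → -00010(✓)  -10000(✓)  -10010(✓)  -10110(✓)  -11000(✓)  -11011  -11101  0-0010(✓)  0-1110(✓)  0-1111(✓)  00111-(✓)  01-000(✓)  01-011  01-110  010-10(✓)  0100-0(✓)  01001-  011-11  0111-1  01111-(✓)  1-0010(✓)  1-1010(✓)  1-1100  10-010(✓)  100-11  10001-  11-000(✓)  11-010(✓)  11-100(✓)  110-00(✓)  110-10(✓)  1100-0(✓)  1101-0(✓)  111-00(✓)  1110-0(✓)  11101-  11110-
size-2^2 implicants → --0010  -1-000  -10-10  -100-0  0-111-  1--010  11--00  11-0-0  110--0
Unchecked terms (primes): --0010, -1-000, -10-10, -100-0, -11011, -11101, 0-111-, 000001, 000100, 01-011, 01-110, 01001-, 011-11, 0111-1, 1--010, 1-1100, 100-11, 10001-, 101001, 11--00, 11-0-0, 110--0, 11101-, 11110-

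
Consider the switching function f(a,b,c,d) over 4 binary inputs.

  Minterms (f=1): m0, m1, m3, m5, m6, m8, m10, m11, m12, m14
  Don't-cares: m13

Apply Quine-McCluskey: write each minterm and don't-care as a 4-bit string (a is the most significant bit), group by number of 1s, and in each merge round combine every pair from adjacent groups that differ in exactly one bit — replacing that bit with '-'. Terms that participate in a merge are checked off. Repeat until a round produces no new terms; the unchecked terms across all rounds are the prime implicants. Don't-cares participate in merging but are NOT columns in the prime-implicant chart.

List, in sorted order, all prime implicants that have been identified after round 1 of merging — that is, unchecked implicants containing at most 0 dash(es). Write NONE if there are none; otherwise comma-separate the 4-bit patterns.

Round 0: 0000✓ 0001✓ 0011✓ 0101✓ 0110✓ 1000✓ 1010✓ 1011✓ 1100✓ 1101✓ 1110✓
Round 1: -000 -011 -101 -110 0-01 00-1 000- 1-00✓ 1-10✓ 10-0✓ 101- 11-0✓ 110-
Round 2: 1--0
PIs = {-000, -011, -101, -110, 0-01, 00-1, 000-, 1--0, 101-, 110-}

NONE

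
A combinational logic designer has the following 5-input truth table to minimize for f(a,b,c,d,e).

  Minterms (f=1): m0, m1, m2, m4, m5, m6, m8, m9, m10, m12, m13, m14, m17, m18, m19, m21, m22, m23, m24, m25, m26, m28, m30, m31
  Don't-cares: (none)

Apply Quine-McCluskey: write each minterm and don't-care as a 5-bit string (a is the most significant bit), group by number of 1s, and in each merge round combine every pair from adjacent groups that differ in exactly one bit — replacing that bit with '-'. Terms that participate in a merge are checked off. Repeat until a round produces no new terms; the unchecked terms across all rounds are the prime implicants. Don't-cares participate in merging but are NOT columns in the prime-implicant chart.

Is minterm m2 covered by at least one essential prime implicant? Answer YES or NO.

Round 0: 00000✓ 00001✓ 00010✓ 00100✓ 00101✓ 00110✓ 01000✓ 01001✓ 01010✓ 01100✓ 01101✓ 01110✓ 10001✓ 10010✓ 10011✓ 10101✓ 10110✓ 10111✓ 11000✓ 11001✓ 11010✓ 11100✓ 11110✓ 11111✓
Round 1: -0001✓ -0010✓ -0101✓ -0110✓ -1000✓ -1001✓ -1010✓ -1100✓ -1110✓ 0-000✓ 0-001✓ 0-010✓ 0-100✓ 0-101✓ 0-110✓ 00-00✓ 00-01✓ 00-10✓ 000-0✓ 0000-✓ 001-0✓ 0010-✓ 01-00✓ 01-01✓ 01-10✓ 010-0✓ 0100-✓ 011-0✓ 0110-✓ 1-001✓ 1-010✓ 1-110✓ 1-111✓ 10-01✓ 10-10✓ 10-11✓ 100-1✓ 1001-✓ 101-1✓ 1011-✓ 11-00✓ 11-10✓ 110-0✓ 1100-✓ 111-0✓ 1111-✓
Round 2: --001 --010✓ --110✓ -0-01 -0-10✓ -1-00✓ -1-10✓ -10-0✓ -100- -11-0✓ 0--00✓ 0--01✓ 0--10✓ 0-0-0✓ 0-00-✓ 0-1-0✓ 0-10-✓ 00--0✓ 00-0-✓ 01--0✓ 01-0-✓ 1--10✓ 1-11- 10--1 10-1- 11--0✓
Round 3: ---10 -1--0 0---0 0--0-
PIs = {---10, --001, -0-01, -1--0, -100-, 0---0, 0--0-, 1-11-, 10--1, 10-1-}
Coverage chart:
  m0: 0---0,0--0-
  m1: --001,-0-01,0--0-
  m2: ---10,0---0
  m4: 0---0,0--0-
  m5: -0-01,0--0-
  m6: ---10,0---0
  m8: -1--0,-100-,0---0,0--0-
  m9: --001,-100-,0--0-
  m10: ---10,-1--0,0---0
  m12: -1--0,0---0,0--0-
  m13: 0--0- ←essential
  m14: ---10,-1--0,0---0
  m17: --001,-0-01,10--1
  m18: ---10,10-1-
  m19: 10--1,10-1-
  m21: -0-01,10--1
  m22: ---10,1-11-,10-1-
  m23: 1-11-,10--1,10-1-
  m24: -1--0,-100-
  m25: --001,-100-
  m26: ---10,-1--0
  m28: -1--0 ←essential
  m30: ---10,-1--0,1-11-
  m31: 1-11- ←essential
Essential: -1--0, 0--0-, 1-11-

NO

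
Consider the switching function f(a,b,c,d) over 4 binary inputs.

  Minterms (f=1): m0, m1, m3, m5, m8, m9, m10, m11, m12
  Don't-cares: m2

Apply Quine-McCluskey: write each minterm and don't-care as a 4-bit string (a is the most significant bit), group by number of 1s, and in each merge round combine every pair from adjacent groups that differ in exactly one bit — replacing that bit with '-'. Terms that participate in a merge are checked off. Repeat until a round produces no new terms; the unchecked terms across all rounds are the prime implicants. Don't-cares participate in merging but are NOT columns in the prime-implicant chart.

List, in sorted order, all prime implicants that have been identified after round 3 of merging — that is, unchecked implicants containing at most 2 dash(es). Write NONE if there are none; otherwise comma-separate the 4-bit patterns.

Round 0: 0000✓ 0001✓ 0010✓ 0011✓ 0101✓ 1000✓ 1001✓ 1010✓ 1011✓ 1100✓
Round 1: -000✓ -001✓ -010✓ -011✓ 0-01 00-0✓ 00-1✓ 000-✓ 001-✓ 1-00 10-0✓ 10-1✓ 100-✓ 101-✓
Round 2: -0-0✓ -0-1✓ -00-✓ -01-✓ 00--✓ 10--✓
Round 3: -0--
PIs = {-0--, 0-01, 1-00}

0-01, 1-00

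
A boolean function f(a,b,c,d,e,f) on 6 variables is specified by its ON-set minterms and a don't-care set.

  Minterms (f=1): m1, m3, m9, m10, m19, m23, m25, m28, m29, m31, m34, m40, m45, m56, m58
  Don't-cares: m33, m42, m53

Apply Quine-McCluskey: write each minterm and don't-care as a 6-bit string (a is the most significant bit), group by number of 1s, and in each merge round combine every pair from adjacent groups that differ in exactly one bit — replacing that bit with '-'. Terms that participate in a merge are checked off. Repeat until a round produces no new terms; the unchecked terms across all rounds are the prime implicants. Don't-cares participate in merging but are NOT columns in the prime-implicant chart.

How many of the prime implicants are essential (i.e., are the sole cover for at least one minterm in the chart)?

[col 0] 000001*, 000011*, 001001*, 001010*, 010011*, 010111*, 011001*, 011100*, 011101*, 011111*, 100001*, 100010*, 101000*, 101010*, 101101, 110101, 111000*, 111010*
[col 1] -00001, -01010, 0-0011, 0-1001, 00-001, 0000-1, 01-111, 010-11, 011-01, 0111-1, 01110-, 1-1000*, 1-1010*, 10-010, 1010-0*, 1110-0*
[col 2] 1-10-0
Prime implicants: -00001, -01010, 0-0011, 0-1001, 00-001, 0000-1, 01-111, 010-11, 011-01, 0111-1, 01110-, 1-10-0, 10-010, 101101, 110101
PI chart (minterm → PIs covering it):
  1 | -00001,00-001,0000-1
  3 | 0-0011,0000-1
  9 | 0-1001,00-001
  10 | -01010  (sole → essential)
  19 | 0-0011,010-11
  23 | 01-111,010-11
  25 | 0-1001,011-01
  28 | 01110-  (sole → essential)
  29 | 011-01,0111-1,01110-
  31 | 01-111,0111-1
  34 | 10-010  (sole → essential)
  40 | 1-10-0  (sole → essential)
  45 | 101101  (sole → essential)
  56 | 1-10-0  (sole → essential)
  58 | 1-10-0  (sole → essential)
Essential prime implicants: -01010, 01110-, 1-10-0, 10-010, 101101

5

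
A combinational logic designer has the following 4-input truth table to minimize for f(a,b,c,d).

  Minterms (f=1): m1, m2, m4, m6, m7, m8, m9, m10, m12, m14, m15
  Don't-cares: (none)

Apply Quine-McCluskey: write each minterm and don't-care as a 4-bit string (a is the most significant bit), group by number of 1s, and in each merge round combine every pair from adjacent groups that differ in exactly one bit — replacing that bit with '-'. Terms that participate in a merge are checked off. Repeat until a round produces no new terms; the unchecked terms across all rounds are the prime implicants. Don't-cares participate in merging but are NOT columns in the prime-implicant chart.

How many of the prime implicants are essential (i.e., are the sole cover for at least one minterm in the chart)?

4

[col 0] 0001*, 0010*, 0100*, 0110*, 0111*, 1000*, 1001*, 1010*, 1100*, 1110*, 1111*
[col 1] -001, -010*, -100*, -110*, -111*, 0-10*, 01-0*, 011-*, 1-00*, 1-10*, 10-0*, 100-, 11-0*, 111-*
[col 2] --10, -1-0, -11-, 1--0
Prime implicants: --10, -001, -1-0, -11-, 1--0, 100-
PI chart (minterm → PIs covering it):
  1 | -001  (sole → essential)
  2 | --10  (sole → essential)
  4 | -1-0  (sole → essential)
  6 | --10,-1-0,-11-
  7 | -11-  (sole → essential)
  8 | 1--0,100-
  9 | -001,100-
  10 | --10,1--0
  12 | -1-0,1--0
  14 | --10,-1-0,-11-,1--0
  15 | -11-  (sole → essential)
Essential prime implicants: --10, -001, -1-0, -11-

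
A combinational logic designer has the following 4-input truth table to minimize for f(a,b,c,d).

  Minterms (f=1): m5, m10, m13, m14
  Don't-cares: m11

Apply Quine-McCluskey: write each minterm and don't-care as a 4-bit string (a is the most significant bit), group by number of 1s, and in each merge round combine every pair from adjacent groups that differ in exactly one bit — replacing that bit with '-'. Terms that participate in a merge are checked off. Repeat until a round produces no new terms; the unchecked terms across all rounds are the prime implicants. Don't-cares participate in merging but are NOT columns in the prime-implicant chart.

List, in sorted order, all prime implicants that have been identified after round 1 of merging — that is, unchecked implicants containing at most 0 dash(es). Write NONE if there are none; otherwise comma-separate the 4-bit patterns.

NONE

Round 0: 0101✓ 1010✓ 1011✓ 1101✓ 1110✓
Round 1: -101 1-10 101-
PIs = {-101, 1-10, 101-}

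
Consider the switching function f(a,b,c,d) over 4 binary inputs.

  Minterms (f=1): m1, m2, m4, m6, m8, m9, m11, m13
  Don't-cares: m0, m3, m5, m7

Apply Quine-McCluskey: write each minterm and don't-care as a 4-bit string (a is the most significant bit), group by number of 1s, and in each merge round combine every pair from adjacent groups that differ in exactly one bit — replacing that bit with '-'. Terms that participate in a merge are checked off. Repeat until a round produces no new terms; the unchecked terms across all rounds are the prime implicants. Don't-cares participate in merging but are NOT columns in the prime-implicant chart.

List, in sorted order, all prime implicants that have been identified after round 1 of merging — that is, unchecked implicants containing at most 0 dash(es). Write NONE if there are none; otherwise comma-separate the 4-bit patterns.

NONE

[col 0] 0000*, 0001*, 0010*, 0011*, 0100*, 0101*, 0110*, 0111*, 1000*, 1001*, 1011*, 1101*
[col 1] -000*, -001*, -011*, -101*, 0-00*, 0-01*, 0-10*, 0-11*, 00-0*, 00-1*, 000-*, 001-*, 01-0*, 01-1*, 010-*, 011-*, 1-01*, 10-1*, 100-*
[col 2] --01, -0-1, -00-, 0--0*, 0--1*, 0-0-*, 0-1-*, 00--*, 01--*
[col 3] 0---
Prime implicants: --01, -0-1, -00-, 0---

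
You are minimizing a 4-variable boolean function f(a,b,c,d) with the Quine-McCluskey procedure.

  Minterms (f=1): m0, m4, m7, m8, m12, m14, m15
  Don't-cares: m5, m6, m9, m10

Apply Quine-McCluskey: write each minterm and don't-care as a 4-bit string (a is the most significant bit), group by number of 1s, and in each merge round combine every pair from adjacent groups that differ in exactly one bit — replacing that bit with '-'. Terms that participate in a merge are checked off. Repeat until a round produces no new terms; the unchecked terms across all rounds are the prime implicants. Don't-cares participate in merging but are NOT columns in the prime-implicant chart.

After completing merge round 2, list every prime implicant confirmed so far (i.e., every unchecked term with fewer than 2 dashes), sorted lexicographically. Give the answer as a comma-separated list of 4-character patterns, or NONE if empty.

100-

[col 0] 0000*, 0100*, 0101*, 0110*, 0111*, 1000*, 1001*, 1010*, 1100*, 1110*, 1111*
[col 1] -000*, -100*, -110*, -111*, 0-00*, 01-0*, 01-1*, 010-*, 011-*, 1-00*, 1-10*, 10-0*, 100-, 11-0*, 111-*
[col 2] --00, -1-0, -11-, 01--, 1--0
Prime implicants: --00, -1-0, -11-, 01--, 1--0, 100-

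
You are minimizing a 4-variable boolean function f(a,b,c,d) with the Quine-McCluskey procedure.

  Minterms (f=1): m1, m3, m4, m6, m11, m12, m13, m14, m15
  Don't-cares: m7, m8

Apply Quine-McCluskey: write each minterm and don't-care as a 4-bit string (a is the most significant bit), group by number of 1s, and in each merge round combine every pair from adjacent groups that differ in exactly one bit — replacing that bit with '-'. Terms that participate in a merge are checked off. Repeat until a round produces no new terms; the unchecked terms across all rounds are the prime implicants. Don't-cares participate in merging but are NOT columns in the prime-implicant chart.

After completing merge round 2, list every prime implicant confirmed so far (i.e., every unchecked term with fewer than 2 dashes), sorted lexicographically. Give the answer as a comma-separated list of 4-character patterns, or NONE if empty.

00-1, 1-00

size-2^0 implicants → 0001(✓)  0011(✓)  0100(✓)  0110(✓)  0111(✓)  1000(✓)  1011(✓)  1100(✓)  1101(✓)  1110(✓)  1111(✓)
size-2^1 implicants → -011(✓)  -100(✓)  -110(✓)  -111(✓)  0-11(✓)  00-1  01-0(✓)  011-(✓)  1-00  1-11(✓)  11-0(✓)  11-1(✓)  110-(✓)  111-(✓)
size-2^2 implicants → --11  -1-0  -11-  11--
Unchecked terms (primes): --11, -1-0, -11-, 00-1, 1-00, 11--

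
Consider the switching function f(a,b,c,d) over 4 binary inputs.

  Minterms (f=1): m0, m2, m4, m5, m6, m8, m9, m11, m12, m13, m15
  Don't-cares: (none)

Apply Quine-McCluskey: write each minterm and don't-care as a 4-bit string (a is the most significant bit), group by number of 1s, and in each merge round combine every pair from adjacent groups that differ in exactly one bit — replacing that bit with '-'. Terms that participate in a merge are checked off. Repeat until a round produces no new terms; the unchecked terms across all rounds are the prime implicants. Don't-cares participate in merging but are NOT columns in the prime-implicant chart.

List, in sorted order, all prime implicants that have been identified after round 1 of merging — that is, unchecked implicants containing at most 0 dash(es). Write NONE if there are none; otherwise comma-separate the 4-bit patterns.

Round 0: 0000✓ 0010✓ 0100✓ 0101✓ 0110✓ 1000✓ 1001✓ 1011✓ 1100✓ 1101✓ 1111✓
Round 1: -000✓ -100✓ -101✓ 0-00✓ 0-10✓ 00-0✓ 01-0✓ 010-✓ 1-00✓ 1-01✓ 1-11✓ 10-1✓ 100-✓ 11-1✓ 110-✓
Round 2: --00 -10- 0--0 1--1 1-0-
PIs = {--00, -10-, 0--0, 1--1, 1-0-}

NONE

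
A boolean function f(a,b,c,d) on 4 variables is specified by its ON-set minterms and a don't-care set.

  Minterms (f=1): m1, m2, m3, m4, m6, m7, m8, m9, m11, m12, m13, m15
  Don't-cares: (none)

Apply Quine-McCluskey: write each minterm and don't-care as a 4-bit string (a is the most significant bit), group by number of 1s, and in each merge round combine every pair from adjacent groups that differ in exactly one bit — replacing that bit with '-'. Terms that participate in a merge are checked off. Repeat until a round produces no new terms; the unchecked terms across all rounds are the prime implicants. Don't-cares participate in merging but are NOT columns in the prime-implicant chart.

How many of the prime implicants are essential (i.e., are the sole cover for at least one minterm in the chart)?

3

size-2^0 implicants → 0001(✓)  0010(✓)  0011(✓)  0100(✓)  0110(✓)  0111(✓)  1000(✓)  1001(✓)  1011(✓)  1100(✓)  1101(✓)  1111(✓)
size-2^1 implicants → -001(✓)  -011(✓)  -100  -111(✓)  0-10(✓)  0-11(✓)  00-1(✓)  001-(✓)  01-0  011-(✓)  1-00(✓)  1-01(✓)  1-11(✓)  10-1(✓)  100-(✓)  11-1(✓)  110-(✓)
size-2^2 implicants → --11  -0-1  0-1-  1--1  1-0-
Unchecked terms (primes): --11, -0-1, -100, 0-1-, 01-0, 1--1, 1-0-
Minterm coverage:
  m1 ⊆ -0-1 [E]
  m2 ⊆ 0-1- [E]
  m3 ⊆ --11,-0-1,0-1-
  m4 ⊆ -100,01-0
  m6 ⊆ 0-1-,01-0
  m7 ⊆ --11,0-1-
  m8 ⊆ 1-0- [E]
  m9 ⊆ -0-1,1--1,1-0-
  m11 ⊆ --11,-0-1,1--1
  m12 ⊆ -100,1-0-
  m13 ⊆ 1--1,1-0-
  m15 ⊆ --11,1--1
E = {-0-1, 0-1-, 1-0-}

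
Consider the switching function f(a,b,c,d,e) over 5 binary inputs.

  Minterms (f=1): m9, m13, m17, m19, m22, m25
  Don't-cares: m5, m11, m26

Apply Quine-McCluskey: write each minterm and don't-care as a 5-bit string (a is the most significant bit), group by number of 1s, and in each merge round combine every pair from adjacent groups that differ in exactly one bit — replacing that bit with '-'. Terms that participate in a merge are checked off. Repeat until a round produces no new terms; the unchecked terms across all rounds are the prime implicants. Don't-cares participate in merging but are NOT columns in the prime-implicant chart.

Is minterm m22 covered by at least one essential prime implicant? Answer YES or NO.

YES

[col 0] 00101*, 01001*, 01011*, 01101*, 10001*, 10011*, 10110, 11001*, 11010
[col 1] -1001, 0-101, 01-01, 010-1, 1-001, 100-1
Prime implicants: -1001, 0-101, 01-01, 010-1, 1-001, 100-1, 10110, 11010
PI chart (minterm → PIs covering it):
  9 | -1001,01-01,010-1
  13 | 0-101,01-01
  17 | 1-001,100-1
  19 | 100-1  (sole → essential)
  22 | 10110  (sole → essential)
  25 | -1001,1-001
Essential prime implicants: 100-1, 10110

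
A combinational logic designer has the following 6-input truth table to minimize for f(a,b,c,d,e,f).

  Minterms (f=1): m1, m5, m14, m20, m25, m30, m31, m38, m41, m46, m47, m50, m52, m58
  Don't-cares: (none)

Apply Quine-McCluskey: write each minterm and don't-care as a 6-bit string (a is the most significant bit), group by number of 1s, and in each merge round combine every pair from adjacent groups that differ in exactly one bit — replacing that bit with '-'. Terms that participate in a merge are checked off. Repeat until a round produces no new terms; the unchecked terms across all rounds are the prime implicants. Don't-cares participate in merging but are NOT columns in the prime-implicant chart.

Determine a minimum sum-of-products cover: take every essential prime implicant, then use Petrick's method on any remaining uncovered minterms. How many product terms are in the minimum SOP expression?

9

[col 0] 000001*, 000101*, 001110*, 010100*, 011001, 011110*, 011111*, 100110*, 101001, 101110*, 101111*, 110010*, 110100*, 111010*
[col 1] -01110, -10100, 0-1110, 000-01, 01111-, 10-110, 10111-, 11-010
Prime implicants: -01110, -10100, 0-1110, 000-01, 011001, 01111-, 10-110, 101001, 10111-, 11-010
PI chart (minterm → PIs covering it):
  1 | 000-01  (sole → essential)
  5 | 000-01  (sole → essential)
  14 | -01110,0-1110
  20 | -10100  (sole → essential)
  25 | 011001  (sole → essential)
  30 | 0-1110,01111-
  31 | 01111-  (sole → essential)
  38 | 10-110  (sole → essential)
  41 | 101001  (sole → essential)
  46 | -01110,10-110,10111-
  47 | 10111-  (sole → essential)
  50 | 11-010  (sole → essential)
  52 | -10100  (sole → essential)
  58 | 11-010  (sole → essential)
Essential prime implicants: -10100, 000-01, 011001, 01111-, 10-110, 101001, 10111-, 11-010
Petrick residual → -01110
Minimum SOP uses 9 PIs: b'cdef' + bc'de'f' + a'b'c'e'f + a'bcd'e'f + a'bcde + ab'def' + ab'cd'e'f + ab'cde + abd'ef'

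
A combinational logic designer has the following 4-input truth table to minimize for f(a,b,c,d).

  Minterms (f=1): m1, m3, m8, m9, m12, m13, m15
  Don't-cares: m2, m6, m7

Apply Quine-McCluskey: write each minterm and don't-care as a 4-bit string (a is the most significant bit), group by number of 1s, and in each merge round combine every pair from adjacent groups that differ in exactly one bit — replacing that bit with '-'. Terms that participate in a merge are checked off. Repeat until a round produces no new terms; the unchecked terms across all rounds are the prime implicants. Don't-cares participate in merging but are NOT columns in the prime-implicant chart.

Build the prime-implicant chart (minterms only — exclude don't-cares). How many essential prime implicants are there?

size-2^0 implicants → 0001(✓)  0010(✓)  0011(✓)  0110(✓)  0111(✓)  1000(✓)  1001(✓)  1100(✓)  1101(✓)  1111(✓)
size-2^1 implicants → -001  -111  0-10(✓)  0-11(✓)  00-1  001-(✓)  011-(✓)  1-00(✓)  1-01(✓)  100-(✓)  11-1  110-(✓)
size-2^2 implicants → 0-1-  1-0-
Unchecked terms (primes): -001, -111, 0-1-, 00-1, 1-0-, 11-1
Minterm coverage:
  m1 ⊆ -001,00-1
  m3 ⊆ 0-1-,00-1
  m8 ⊆ 1-0- [E]
  m9 ⊆ -001,1-0-
  m12 ⊆ 1-0- [E]
  m13 ⊆ 1-0-,11-1
  m15 ⊆ -111,11-1
E = {1-0-}

1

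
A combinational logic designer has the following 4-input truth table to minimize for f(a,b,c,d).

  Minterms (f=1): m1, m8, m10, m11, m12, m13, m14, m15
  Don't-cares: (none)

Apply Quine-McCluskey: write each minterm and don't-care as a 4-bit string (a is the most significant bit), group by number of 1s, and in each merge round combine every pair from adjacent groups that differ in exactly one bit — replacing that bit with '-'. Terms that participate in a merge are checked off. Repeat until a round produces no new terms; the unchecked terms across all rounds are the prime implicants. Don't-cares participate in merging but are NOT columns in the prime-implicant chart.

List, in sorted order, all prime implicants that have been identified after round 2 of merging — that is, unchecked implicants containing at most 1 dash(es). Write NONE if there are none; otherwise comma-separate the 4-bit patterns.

[col 0] 0001, 1000*, 1010*, 1011*, 1100*, 1101*, 1110*, 1111*
[col 1] 1-00*, 1-10*, 1-11*, 10-0*, 101-*, 11-0*, 11-1*, 110-*, 111-*
[col 2] 1--0, 1-1-, 11--
Prime implicants: 0001, 1--0, 1-1-, 11--

0001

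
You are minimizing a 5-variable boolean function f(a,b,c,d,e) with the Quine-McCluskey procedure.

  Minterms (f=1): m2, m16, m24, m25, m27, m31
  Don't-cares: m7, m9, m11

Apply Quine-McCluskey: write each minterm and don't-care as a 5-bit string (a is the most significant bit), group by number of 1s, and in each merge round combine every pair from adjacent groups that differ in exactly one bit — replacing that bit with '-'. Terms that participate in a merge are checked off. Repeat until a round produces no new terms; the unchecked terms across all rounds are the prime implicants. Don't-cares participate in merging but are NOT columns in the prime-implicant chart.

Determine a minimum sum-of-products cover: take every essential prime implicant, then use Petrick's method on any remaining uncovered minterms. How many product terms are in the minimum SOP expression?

[col 0] 00010, 00111, 01001*, 01011*, 10000*, 11000*, 11001*, 11011*, 11111*
[col 1] -1001*, -1011*, 010-1*, 1-000, 11-11, 110-1*, 1100-
[col 2] -10-1
Prime implicants: -10-1, 00010, 00111, 1-000, 11-11, 1100-
PI chart (minterm → PIs covering it):
  2 | 00010  (sole → essential)
  16 | 1-000  (sole → essential)
  24 | 1-000,1100-
  25 | -10-1,1100-
  27 | -10-1,11-11
  31 | 11-11  (sole → essential)
Essential prime implicants: 00010, 1-000, 11-11
Petrick residual → -10-1
Minimum SOP uses 4 PIs: bc'e + a'b'c'de' + ac'd'e' + abde

4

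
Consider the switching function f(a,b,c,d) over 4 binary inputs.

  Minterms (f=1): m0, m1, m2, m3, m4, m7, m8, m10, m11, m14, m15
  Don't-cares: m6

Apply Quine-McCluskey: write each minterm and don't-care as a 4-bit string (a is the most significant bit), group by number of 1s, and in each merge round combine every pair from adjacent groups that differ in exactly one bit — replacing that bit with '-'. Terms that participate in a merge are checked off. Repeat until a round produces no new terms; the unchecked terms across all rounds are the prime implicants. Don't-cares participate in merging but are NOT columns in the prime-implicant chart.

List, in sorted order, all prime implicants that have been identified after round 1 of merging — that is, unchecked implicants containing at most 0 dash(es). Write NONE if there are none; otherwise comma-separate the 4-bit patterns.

NONE

[col 0] 0000*, 0001*, 0010*, 0011*, 0100*, 0110*, 0111*, 1000*, 1010*, 1011*, 1110*, 1111*
[col 1] -000*, -010*, -011*, -110*, -111*, 0-00*, 0-10*, 0-11*, 00-0*, 00-1*, 000-*, 001-*, 01-0*, 011-*, 1-10*, 1-11*, 10-0*, 101-*, 111-*
[col 2] --10*, --11*, -0-0, -01-*, -11-*, 0--0, 0-1-*, 00--, 1-1-*
[col 3] --1-
Prime implicants: --1-, -0-0, 0--0, 00--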